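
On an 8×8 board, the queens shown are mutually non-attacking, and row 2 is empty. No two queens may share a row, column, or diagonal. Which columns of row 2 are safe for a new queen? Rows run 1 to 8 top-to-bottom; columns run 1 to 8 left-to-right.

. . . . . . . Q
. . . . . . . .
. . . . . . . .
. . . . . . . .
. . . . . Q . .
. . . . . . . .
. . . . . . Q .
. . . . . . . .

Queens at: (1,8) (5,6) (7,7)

columns 1, 4, 5

(1,8) attacks row 2 at column 8 and diagonals 7.
(5,6) attacks row 2 at column 6 and diagonals 3.
(7,7) attacks row 2 at column 7 and diagonals 2.
Attacked columns: {2, 3, 6, 7, 8}. Safe: {1, 4, 5}.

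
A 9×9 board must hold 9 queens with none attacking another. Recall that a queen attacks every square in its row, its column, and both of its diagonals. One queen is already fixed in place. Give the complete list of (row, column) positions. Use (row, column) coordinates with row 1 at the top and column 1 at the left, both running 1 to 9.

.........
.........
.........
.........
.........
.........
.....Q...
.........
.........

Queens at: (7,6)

Row 1: attacked by (7,6)→{6}. Safe: 1, 2, 3, 4, 5, 7, 8, 9. Place at column 4.
Row 2: attacked by (1,4)→{3,4,5}; (7,6)→{1,6}. Safe: 2, 7, 8, 9. Place at column 2.
Row 3: attacked by (1,4)→{2,4,6}; (2,2)→{1,2,3}; (7,6)→{2,6}. Safe: 5, 7, 8, 9. Place at column 5.
Row 4: attacked by (1,4)→{1,4,7}; (2,2)→{2,4}; (3,5)→{4,5,6}; (7,6)→{3,6,9}. Safe: 8. Place at column 8.
Row 5: attacked by (1,4)→{4,8}; (2,2)→{2,5}; (3,5)→{3,5,7}; (4,8)→{7,8,9}; (7,6)→{4,6,8}. Safe: 1. Place at column 1.
Row 6: attacked by (1,4)→{4,9}; (2,2)→{2,6}; (3,5)→{2,5,8}; (4,8)→{6,8}; (5,1)→{1,2}; (7,6)→{5,6,7}. Safe: 3. Place at column 3.
Row 8: attacked by (1,4)→{4}; (2,2)→{2,8}; (3,5)→{5}; (4,8)→{4,8}; (5,1)→{1,4}; (6,3)→{1,3,5}; (7,6)→{5,6,7}. Safe: 9. Place at column 9.
Row 9: attacked by (1,4)→{4}; (2,2)→{2,9}; (3,5)→{5}; (4,8)→{3,8}; (5,1)→{1,5}; (6,3)→{3,6}; (7,6)→{4,6,8}; (8,9)→{8,9}. Safe: 7. Place at column 7.
Columns [4, 2, 5, 8, 1, 3, 6, 9, 7], r−c [-3, 0, -2, -4, 4, 3, 1, -1, 2], r+c [5, 4, 8, 12, 6, 9, 13, 17, 16] are all distinct, so no two queens attack.

(1,4) (2,2) (3,5) (4,8) (5,1) (6,3) (7,6) (8,9) (9,7)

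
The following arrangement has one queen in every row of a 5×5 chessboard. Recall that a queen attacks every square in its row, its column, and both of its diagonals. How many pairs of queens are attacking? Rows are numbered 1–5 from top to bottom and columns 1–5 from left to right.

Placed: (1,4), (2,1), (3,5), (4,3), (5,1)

2

Same column: (2,1)–(5,1) (column 1).
Same diagonal: (2,1)–(4,3) (|2−4| = |1−3| = 2).
Total attacking pairs: 2.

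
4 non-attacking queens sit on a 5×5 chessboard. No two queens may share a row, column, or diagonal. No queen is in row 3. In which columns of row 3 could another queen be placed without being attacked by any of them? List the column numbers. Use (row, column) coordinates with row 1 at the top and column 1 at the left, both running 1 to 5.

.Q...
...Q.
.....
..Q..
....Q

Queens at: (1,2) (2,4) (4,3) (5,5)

(1,2) attacks row 3 at column 2 and diagonals 4.
(2,4) attacks row 3 at column 4 and diagonals 3, 5.
(4,3) attacks row 3 at column 3 and diagonals 2, 4.
(5,5) attacks row 3 at column 5 and diagonals 3.
Attacked columns: {2, 3, 4, 5}. Safe: {1}.

columns 1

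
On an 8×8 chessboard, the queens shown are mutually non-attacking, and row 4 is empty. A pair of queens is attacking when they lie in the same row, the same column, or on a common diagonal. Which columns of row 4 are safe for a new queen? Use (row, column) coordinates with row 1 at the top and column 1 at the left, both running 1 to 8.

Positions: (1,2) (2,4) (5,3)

columns 1, 7, 8

(1,2) attacks row 4 at column 2 and diagonals 5.
(2,4) attacks row 4 at column 4 and diagonals 2, 6.
(5,3) attacks row 4 at column 3 and diagonals 2, 4.
Attacked columns: {2, 3, 4, 5, 6}. Safe: {1, 7, 8}.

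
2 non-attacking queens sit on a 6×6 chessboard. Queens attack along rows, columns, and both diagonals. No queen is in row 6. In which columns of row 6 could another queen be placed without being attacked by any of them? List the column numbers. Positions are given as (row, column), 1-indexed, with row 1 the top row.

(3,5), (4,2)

(3,5) attacks row 6 at column 5 and diagonals 2.
(4,2) attacks row 6 at column 2 and diagonals 4.
Attacked columns: {2, 4, 5}. Safe: {1, 3, 6}.

columns 1, 3, 6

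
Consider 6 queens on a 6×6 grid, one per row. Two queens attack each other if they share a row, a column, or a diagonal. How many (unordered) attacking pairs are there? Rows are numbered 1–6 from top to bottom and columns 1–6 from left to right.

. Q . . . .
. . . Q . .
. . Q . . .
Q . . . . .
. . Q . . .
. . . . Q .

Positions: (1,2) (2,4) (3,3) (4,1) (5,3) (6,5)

2

Same column: (3,3)–(5,3) (column 3).
Same diagonal: (2,4)–(3,3) (|2−3| = |4−3| = 1).
Total attacking pairs: 2.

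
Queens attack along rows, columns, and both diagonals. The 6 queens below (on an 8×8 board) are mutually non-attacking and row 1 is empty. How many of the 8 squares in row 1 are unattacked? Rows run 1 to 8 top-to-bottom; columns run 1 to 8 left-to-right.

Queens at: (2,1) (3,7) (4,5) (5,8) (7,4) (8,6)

1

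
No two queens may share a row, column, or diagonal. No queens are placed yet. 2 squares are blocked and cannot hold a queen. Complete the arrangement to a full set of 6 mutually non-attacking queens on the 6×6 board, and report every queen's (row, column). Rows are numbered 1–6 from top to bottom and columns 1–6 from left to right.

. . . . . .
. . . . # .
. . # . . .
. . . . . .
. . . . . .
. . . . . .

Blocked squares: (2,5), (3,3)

Row 1: Safe: 1, 2, 3, 4, 5, 6. Place at column 2.
Row 2: attacked by (1,2)→{1,2,3}. Blocked: 5. Safe: 4, 6. Place at column 4.
Row 3: attacked by (1,2)→{2,4}; (2,4)→{3,4,5}. Blocked: 3. Safe: 1, 6. Place at column 6.
Row 4: attacked by (1,2)→{2,5}; (2,4)→{2,4,6}; (3,6)→{5,6}. Safe: 1, 3. Place at column 1.
Row 5: attacked by (1,2)→{2,6}; (2,4)→{1,4}; (3,6)→{4,6}; (4,1)→{1,2}. Safe: 3, 5. Place at column 3.
Row 6: attacked by (1,2)→{2}; (2,4)→{4}; (3,6)→{3,6}; (4,1)→{1,3}; (5,3)→{2,3,4}. Safe: 5. Place at column 5.
Columns [2, 4, 6, 1, 3, 5], r−c [-1, -2, -3, 3, 2, 1], r+c [3, 6, 9, 5, 8, 11] are all distinct, so no two queens attack.

(1,2) (2,4) (3,6) (4,1) (5,3) (6,5)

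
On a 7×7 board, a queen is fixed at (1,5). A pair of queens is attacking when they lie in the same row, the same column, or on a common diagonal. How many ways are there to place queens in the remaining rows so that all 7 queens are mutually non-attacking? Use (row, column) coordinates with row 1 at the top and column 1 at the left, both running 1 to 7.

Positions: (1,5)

6

Branch on row 2: col 1 → 2; col 2 → 1; col 3 → 1; col 7 → 2.
Sum: 2 + 1 + 1 + 2 = 6.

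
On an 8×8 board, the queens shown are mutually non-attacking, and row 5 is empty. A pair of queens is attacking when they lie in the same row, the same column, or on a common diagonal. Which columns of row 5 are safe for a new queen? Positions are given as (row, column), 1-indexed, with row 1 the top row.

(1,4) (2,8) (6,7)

(1,4) attacks row 5 at column 4 and diagonals 8.
(2,8) attacks row 5 at column 8 and diagonals 5.
(6,7) attacks row 5 at column 7 and diagonals 6, 8.
Attacked columns: {4, 5, 6, 7, 8}. Safe: {1, 2, 3}.

columns 1, 2, 3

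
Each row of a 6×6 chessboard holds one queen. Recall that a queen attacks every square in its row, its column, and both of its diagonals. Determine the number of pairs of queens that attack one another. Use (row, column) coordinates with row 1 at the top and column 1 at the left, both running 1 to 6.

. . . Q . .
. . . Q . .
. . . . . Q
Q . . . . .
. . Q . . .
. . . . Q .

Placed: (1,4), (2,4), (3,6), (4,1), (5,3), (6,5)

Same column: (1,4)–(2,4) (column 4).
Same diagonal: (1,4)–(3,6) (|1−3| = |4−6| = 2); (1,4)–(4,1) (|1−4| = |4−1| = 3).
Total attacking pairs: 3.

3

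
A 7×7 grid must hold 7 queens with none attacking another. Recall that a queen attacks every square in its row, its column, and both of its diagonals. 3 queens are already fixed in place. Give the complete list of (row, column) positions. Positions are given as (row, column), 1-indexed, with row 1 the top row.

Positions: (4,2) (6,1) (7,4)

(1,7) (2,3) (3,6) (4,2) (5,5) (6,1) (7,4)

Row 1: attacked by (4,2)→{2,5}; (6,1)→{1,6}; (7,4)→{4}. Safe: 3, 7. Place at column 7.
Row 2: attacked by (1,7)→{6,7}; (4,2)→{2,4}; (6,1)→{1,5}; (7,4)→{4}. Safe: 3. Place at column 3.
Row 3: attacked by (1,7)→{5,7}; (2,3)→{2,3,4}; (4,2)→{1,2,3}; (6,1)→{1,4}; (7,4)→{4}. Safe: 6. Place at column 6.
Row 5: attacked by (1,7)→{3,7}; (2,3)→{3,6}; (3,6)→{4,6}; (4,2)→{1,2,3}; (6,1)→{1,2}; (7,4)→{2,4,6}. Safe: 5. Place at column 5.
Columns [7, 3, 6, 2, 5, 1, 4], r−c [-6, -1, -3, 2, 0, 5, 3], r+c [8, 5, 9, 6, 10, 7, 11] are all distinct, so no two queens attack.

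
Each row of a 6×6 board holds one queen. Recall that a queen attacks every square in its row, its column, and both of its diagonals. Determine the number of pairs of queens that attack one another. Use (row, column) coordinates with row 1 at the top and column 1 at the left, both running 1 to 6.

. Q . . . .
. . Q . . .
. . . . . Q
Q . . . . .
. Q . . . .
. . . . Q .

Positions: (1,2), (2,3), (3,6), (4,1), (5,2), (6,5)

4

Same column: (1,2)–(5,2) (column 2).
Same diagonal: (1,2)–(2,3) (|1−2| = |2−3| = 1); (2,3)–(4,1) (|2−4| = |3−1| = 2); (4,1)–(5,2) (|4−5| = |1−2| = 1).
Total attacking pairs: 4.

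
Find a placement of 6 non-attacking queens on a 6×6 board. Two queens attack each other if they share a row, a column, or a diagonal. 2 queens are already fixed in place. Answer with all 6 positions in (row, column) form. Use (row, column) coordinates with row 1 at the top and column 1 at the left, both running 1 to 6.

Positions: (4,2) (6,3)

Row 1: attacked by (4,2)→{2,5}; (6,3)→{3}. Safe: 1, 4, 6. Place at column 4.
Row 2: attacked by (1,4)→{3,4,5}; (4,2)→{2,4}; (6,3)→{3}. Safe: 1, 6. Place at column 1.
Row 3: attacked by (1,4)→{2,4,6}; (2,1)→{1,2}; (4,2)→{1,2,3}; (6,3)→{3,6}. Safe: 5. Place at column 5.
Row 5: attacked by (1,4)→{4}; (2,1)→{1,4}; (3,5)→{3,5}; (4,2)→{1,2,3}; (6,3)→{2,3,4}. Safe: 6. Place at column 6.
Columns [4, 1, 5, 2, 6, 3], r−c [-3, 1, -2, 2, -1, 3], r+c [5, 3, 8, 6, 11, 9] are all distinct, so no two queens attack.

(1,4) (2,1) (3,5) (4,2) (5,6) (6,3)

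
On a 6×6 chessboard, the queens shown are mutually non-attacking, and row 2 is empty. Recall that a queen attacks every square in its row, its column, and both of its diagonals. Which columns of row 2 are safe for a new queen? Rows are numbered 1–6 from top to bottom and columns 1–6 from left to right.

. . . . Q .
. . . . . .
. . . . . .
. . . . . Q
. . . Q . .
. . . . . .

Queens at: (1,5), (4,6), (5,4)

columns 2, 3

(1,5) attacks row 2 at column 5 and diagonals 4, 6.
(4,6) attacks row 2 at column 6 and diagonals 4.
(5,4) attacks row 2 at column 4 and diagonals 1.
Attacked columns: {1, 4, 5, 6}. Safe: {2, 3}.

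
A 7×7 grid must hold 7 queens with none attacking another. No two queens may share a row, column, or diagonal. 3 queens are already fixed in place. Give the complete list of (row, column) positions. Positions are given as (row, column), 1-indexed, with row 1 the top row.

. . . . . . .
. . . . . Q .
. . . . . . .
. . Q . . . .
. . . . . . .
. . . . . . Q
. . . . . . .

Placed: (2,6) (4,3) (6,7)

(1,4) (2,6) (3,1) (4,3) (5,5) (6,7) (7,2)

Row 1: attacked by (2,6)→{5,6,7}; (4,3)→{3,6}; (6,7)→{2,7}. Safe: 1, 4. Place at column 4.
Row 3: attacked by (1,4)→{2,4,6}; (2,6)→{5,6,7}; (4,3)→{2,3,4}; (6,7)→{4,7}. Safe: 1. Place at column 1.
Row 5: attacked by (1,4)→{4}; (2,6)→{3,6}; (3,1)→{1,3}; (4,3)→{2,3,4}; (6,7)→{6,7}. Safe: 5. Place at column 5.
Row 7: attacked by (1,4)→{4}; (2,6)→{1,6}; (3,1)→{1,5}; (4,3)→{3,6}; (5,5)→{3,5,7}; (6,7)→{6,7}. Safe: 2. Place at column 2.
Columns [4, 6, 1, 3, 5, 7, 2], r−c [-3, -4, 2, 1, 0, -1, 5], r+c [5, 8, 4, 7, 10, 13, 9] are all distinct, so no two queens attack.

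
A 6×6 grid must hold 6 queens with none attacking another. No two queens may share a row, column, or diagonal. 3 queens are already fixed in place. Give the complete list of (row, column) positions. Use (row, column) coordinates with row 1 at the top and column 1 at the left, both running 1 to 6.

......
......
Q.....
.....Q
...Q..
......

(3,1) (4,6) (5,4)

(1,5) (2,3) (3,1) (4,6) (5,4) (6,2)

Row 1: attacked by (3,1)→{1,3}; (4,6)→{3,6}; (5,4)→{4}. Safe: 2, 5. Place at column 5.
Row 2: attacked by (1,5)→{4,5,6}; (3,1)→{1,2}; (4,6)→{4,6}; (5,4)→{1,4}. Safe: 3. Place at column 3.
Row 6: attacked by (1,5)→{5}; (2,3)→{3}; (3,1)→{1,4}; (4,6)→{4,6}; (5,4)→{3,4,5}. Safe: 2. Place at column 2.
Columns [5, 3, 1, 6, 4, 2], r−c [-4, -1, 2, -2, 1, 4], r+c [6, 5, 4, 10, 9, 8] are all distinct, so no two queens attack.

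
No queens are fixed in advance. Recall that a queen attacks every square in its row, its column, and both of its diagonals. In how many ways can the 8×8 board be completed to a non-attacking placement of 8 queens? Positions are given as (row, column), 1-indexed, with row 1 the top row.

Branch on row 1: col 1 → 4; col 2 → 8; col 3 → 16; col 4 → 18; col 5 → 18; col 6 → 16; col 7 → 8; col 8 → 4.
Sum: 4 + 8 + 16 + 18 + 18 + 16 + 8 + 4 = 92.
(This is the classic 8-queens count.)

92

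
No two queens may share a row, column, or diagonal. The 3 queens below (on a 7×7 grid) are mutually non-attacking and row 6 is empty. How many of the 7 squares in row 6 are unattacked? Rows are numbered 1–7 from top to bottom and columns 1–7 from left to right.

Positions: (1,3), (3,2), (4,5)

3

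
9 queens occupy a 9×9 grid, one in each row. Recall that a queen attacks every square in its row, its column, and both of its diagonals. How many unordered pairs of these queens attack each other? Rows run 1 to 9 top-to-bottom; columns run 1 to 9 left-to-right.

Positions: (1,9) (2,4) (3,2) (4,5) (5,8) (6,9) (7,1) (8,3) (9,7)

2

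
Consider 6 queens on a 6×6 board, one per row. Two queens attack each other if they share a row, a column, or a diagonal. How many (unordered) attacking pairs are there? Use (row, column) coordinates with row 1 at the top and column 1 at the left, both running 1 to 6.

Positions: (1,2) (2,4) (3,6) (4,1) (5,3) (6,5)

0

All columns are distinct and no two queens satisfy |Δrow| = |Δcol|, so no pair attacks.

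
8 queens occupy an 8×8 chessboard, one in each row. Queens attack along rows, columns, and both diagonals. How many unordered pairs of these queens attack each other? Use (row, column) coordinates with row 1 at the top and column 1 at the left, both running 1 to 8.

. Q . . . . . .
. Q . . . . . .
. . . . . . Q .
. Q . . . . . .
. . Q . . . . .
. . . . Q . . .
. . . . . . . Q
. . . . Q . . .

6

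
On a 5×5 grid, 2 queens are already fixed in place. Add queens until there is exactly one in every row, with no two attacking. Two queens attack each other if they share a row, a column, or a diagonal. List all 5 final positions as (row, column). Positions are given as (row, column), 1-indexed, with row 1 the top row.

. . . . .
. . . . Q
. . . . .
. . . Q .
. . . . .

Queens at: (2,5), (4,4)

(1,3) (2,5) (3,2) (4,4) (5,1)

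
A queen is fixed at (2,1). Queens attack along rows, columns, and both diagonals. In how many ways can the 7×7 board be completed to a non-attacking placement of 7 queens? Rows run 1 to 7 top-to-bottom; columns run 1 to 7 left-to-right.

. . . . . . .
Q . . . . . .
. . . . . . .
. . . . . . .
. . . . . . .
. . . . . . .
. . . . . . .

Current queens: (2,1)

7

Branch on row 1: col 3 → 2; col 4 → 2; col 5 → 2; col 6 → 1; col 7 → 0.
Sum: 2 + 2 + 2 + 1 + 0 = 7.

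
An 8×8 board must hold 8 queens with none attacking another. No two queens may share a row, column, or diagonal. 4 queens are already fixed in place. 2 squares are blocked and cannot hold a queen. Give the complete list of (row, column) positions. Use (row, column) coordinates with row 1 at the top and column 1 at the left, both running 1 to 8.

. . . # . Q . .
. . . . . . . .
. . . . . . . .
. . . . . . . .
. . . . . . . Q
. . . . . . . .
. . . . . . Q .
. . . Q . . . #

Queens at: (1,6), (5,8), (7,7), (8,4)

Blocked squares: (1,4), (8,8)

Row 2: attacked by (1,6)→{5,6,7}; (5,8)→{5,8}; (7,7)→{2,7}; (8,4)→{4}. Safe: 1, 3. Place at column 1.
Row 3: attacked by (1,6)→{4,6,8}; (2,1)→{1,2}; (5,8)→{6,8}; (7,7)→{3,7}; (8,4)→{4}. Safe: 5. Place at column 5.
Row 4: attacked by (1,6)→{3,6}; (2,1)→{1,3}; (3,5)→{4,5,6}; (5,8)→{7,8}; (7,7)→{4,7}; (8,4)→{4,8}. Safe: 2. Place at column 2.
Row 6: attacked by (1,6)→{1,6}; (2,1)→{1,5}; (3,5)→{2,5,8}; (4,2)→{2,4}; (5,8)→{7,8}; (7,7)→{6,7,8}; (8,4)→{2,4,6}. Safe: 3. Place at column 3.
Columns [6, 1, 5, 2, 8, 3, 7, 4], r−c [-5, 1, -2, 2, -3, 3, 0, 4], r+c [7, 3, 8, 6, 13, 9, 14, 12] are all distinct, so no two queens attack.

(1,6) (2,1) (3,5) (4,2) (5,8) (6,3) (7,7) (8,4)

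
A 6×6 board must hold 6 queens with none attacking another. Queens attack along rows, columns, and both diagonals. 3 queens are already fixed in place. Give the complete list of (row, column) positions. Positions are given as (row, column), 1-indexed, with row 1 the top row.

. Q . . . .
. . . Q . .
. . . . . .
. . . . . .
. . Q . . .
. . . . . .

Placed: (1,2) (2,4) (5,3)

(1,2) (2,4) (3,6) (4,1) (5,3) (6,5)

Row 3: attacked by (1,2)→{2,4}; (2,4)→{3,4,5}; (5,3)→{1,3,5}. Safe: 6. Place at column 6.
Row 4: attacked by (1,2)→{2,5}; (2,4)→{2,4,6}; (3,6)→{5,6}; (5,3)→{2,3,4}. Safe: 1. Place at column 1.
Row 6: attacked by (1,2)→{2}; (2,4)→{4}; (3,6)→{3,6}; (4,1)→{1,3}; (5,3)→{2,3,4}. Safe: 5. Place at column 5.
Columns [2, 4, 6, 1, 3, 5], r−c [-1, -2, -3, 3, 2, 1], r+c [3, 6, 9, 5, 8, 11] are all distinct, so no two queens attack.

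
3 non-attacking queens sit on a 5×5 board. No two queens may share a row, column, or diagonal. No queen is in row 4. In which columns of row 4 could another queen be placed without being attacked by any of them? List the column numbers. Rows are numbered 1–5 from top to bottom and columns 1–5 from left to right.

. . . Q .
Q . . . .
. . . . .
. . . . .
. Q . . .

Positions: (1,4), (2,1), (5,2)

columns 5

(1,4) attacks row 4 at column 4 and diagonals 1.
(2,1) attacks row 4 at column 1 and diagonals 3.
(5,2) attacks row 4 at column 2 and diagonals 1, 3.
Attacked columns: {1, 2, 3, 4}. Safe: {5}.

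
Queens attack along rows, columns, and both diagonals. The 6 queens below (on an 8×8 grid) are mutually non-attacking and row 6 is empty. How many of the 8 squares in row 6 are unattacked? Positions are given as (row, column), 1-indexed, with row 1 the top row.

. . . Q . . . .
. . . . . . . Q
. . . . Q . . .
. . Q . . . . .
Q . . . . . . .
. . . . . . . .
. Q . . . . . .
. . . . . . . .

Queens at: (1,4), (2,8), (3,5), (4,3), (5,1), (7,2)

(1,4) attacks row 6 at column 4.
(2,8) attacks row 6 at column 8 and diagonals 4.
(3,5) attacks row 6 at column 5 and diagonals 2, 8.
(4,3) attacks row 6 at column 3 and diagonals 1, 5.
(5,1) attacks row 6 at column 1 and diagonals 2.
(7,2) attacks row 6 at column 2 and diagonals 1, 3.
Attacked columns: {1, 2, 3, 4, 5, 8}. Safe: {6, 7}.

2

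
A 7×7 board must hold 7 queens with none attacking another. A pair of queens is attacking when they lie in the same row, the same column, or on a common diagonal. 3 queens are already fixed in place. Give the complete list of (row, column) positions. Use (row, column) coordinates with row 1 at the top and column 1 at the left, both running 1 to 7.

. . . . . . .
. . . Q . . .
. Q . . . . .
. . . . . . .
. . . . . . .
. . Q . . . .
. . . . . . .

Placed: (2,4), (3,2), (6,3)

Row 1: attacked by (2,4)→{3,4,5}; (3,2)→{2,4}; (6,3)→{3}. Safe: 1, 6, 7. Place at column 6.
Row 4: attacked by (1,6)→{3,6}; (2,4)→{2,4,6}; (3,2)→{1,2,3}; (6,3)→{1,3,5}. Safe: 7. Place at column 7.
Row 5: attacked by (1,6)→{2,6}; (2,4)→{1,4,7}; (3,2)→{2,4}; (4,7)→{6,7}; (6,3)→{2,3,4}. Safe: 5. Place at column 5.
Row 7: attacked by (1,6)→{6}; (2,4)→{4}; (3,2)→{2,6}; (4,7)→{4,7}; (5,5)→{3,5,7}; (6,3)→{2,3,4}. Safe: 1. Place at column 1.
Columns [6, 4, 2, 7, 5, 3, 1], r−c [-5, -2, 1, -3, 0, 3, 6], r+c [7, 6, 5, 11, 10, 9, 8] are all distinct, so no two queens attack.

(1,6) (2,4) (3,2) (4,7) (5,5) (6,3) (7,1)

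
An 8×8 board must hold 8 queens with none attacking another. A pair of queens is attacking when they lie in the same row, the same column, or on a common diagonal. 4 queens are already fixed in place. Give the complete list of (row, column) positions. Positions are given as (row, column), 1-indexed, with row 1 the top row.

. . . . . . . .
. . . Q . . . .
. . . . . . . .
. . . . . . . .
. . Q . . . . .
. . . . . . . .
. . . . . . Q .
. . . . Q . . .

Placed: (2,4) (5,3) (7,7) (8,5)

(1,2) (2,4) (3,6) (4,8) (5,3) (6,1) (7,7) (8,5)

Row 1: attacked by (2,4)→{3,4,5}; (5,3)→{3,7}; (7,7)→{1,7}; (8,5)→{5}. Safe: 2, 6, 8. Place at column 2.
Row 3: attacked by (1,2)→{2,4}; (2,4)→{3,4,5}; (5,3)→{1,3,5}; (7,7)→{3,7}; (8,5)→{5}. Safe: 6, 8. Place at column 6.
Row 4: attacked by (1,2)→{2,5}; (2,4)→{2,4,6}; (3,6)→{5,6,7}; (5,3)→{2,3,4}; (7,7)→{4,7}; (8,5)→{1,5}. Safe: 8. Place at column 8.
Row 6: attacked by (1,2)→{2,7}; (2,4)→{4,8}; (3,6)→{3,6}; (4,8)→{6,8}; (5,3)→{2,3,4}; (7,7)→{6,7,8}; (8,5)→{3,5,7}. Safe: 1. Place at column 1.
Columns [2, 4, 6, 8, 3, 1, 7, 5], r−c [-1, -2, -3, -4, 2, 5, 0, 3], r+c [3, 6, 9, 12, 8, 7, 14, 13] are all distinct, so no two queens attack.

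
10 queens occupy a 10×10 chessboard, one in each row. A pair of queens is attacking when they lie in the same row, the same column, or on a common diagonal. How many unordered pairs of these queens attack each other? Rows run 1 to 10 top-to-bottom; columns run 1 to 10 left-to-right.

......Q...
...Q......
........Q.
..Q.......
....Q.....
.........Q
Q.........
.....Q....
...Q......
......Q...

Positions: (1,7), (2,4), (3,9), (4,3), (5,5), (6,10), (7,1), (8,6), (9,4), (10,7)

4

Same column: (1,7)–(10,7) (column 7); (2,4)–(9,4) (column 4).
Same diagonal: (1,7)–(3,9) (|1−3| = |7−9| = 2); (1,7)–(7,1) (|1−7| = |7−1| = 6).
Total attacking pairs: 4.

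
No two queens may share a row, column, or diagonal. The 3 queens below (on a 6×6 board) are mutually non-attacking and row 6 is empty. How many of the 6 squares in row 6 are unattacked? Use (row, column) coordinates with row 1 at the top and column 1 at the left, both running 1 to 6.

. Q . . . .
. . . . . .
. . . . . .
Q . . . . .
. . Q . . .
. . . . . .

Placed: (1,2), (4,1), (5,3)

(1,2) attacks row 6 at column 2.
(4,1) attacks row 6 at column 1 and diagonals 3.
(5,3) attacks row 6 at column 3 and diagonals 2, 4.
Attacked columns: {1, 2, 3, 4}. Safe: {5, 6}.

2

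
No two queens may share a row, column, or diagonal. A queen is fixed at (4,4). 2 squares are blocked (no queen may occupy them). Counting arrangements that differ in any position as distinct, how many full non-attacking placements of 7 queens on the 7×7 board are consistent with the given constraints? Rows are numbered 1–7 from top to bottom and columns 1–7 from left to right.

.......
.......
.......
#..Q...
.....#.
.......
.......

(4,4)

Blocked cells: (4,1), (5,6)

Branch on row 1: col 2 → 2; col 3 → 1; col 5 → 1; col 6 → 2.
Sum: 2 + 1 + 1 + 2 = 6.

6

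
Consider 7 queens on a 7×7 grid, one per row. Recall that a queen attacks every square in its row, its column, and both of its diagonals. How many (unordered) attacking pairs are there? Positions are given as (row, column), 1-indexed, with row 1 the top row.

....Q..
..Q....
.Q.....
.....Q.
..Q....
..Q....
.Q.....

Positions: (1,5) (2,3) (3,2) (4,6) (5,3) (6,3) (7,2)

6

Same column: (2,3)–(5,3) (column 3); (2,3)–(6,3) (column 3); (3,2)–(7,2) (column 2); (5,3)–(6,3) (column 3).
Same diagonal: (2,3)–(3,2) (|2−3| = |3−2| = 1); (6,3)–(7,2) (|6−7| = |3−2| = 1).
Total attacking pairs: 6.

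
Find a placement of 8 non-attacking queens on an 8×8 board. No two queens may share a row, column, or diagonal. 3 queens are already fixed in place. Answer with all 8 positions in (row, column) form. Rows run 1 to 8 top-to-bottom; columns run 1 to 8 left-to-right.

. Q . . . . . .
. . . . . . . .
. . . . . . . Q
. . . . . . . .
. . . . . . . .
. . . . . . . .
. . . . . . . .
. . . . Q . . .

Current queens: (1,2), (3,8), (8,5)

Row 2: attacked by (1,2)→{1,2,3}; (3,8)→{7,8}; (8,5)→{5}. Safe: 4, 6. Place at column 6.
Row 4: attacked by (1,2)→{2,5}; (2,6)→{4,6,8}; (3,8)→{7,8}; (8,5)→{1,5}. Safe: 3. Place at column 3.
Row 5: attacked by (1,2)→{2,6}; (2,6)→{3,6}; (3,8)→{6,8}; (4,3)→{2,3,4}; (8,5)→{2,5,8}. Safe: 1, 7. Place at column 1.
Row 6: attacked by (1,2)→{2,7}; (2,6)→{2,6}; (3,8)→{5,8}; (4,3)→{1,3,5}; (5,1)→{1,2}; (8,5)→{3,5,7}. Safe: 4. Place at column 4.
Row 7: attacked by (1,2)→{2,8}; (2,6)→{1,6}; (3,8)→{4,8}; (4,3)→{3,6}; (5,1)→{1,3}; (6,4)→{3,4,5}; (8,5)→{4,5,6}. Safe: 7. Place at column 7.
Columns [2, 6, 8, 3, 1, 4, 7, 5], r−c [-1, -4, -5, 1, 4, 2, 0, 3], r+c [3, 8, 11, 7, 6, 10, 14, 13] are all distinct, so no two queens attack.

(1,2) (2,6) (3,8) (4,3) (5,1) (6,4) (7,7) (8,5)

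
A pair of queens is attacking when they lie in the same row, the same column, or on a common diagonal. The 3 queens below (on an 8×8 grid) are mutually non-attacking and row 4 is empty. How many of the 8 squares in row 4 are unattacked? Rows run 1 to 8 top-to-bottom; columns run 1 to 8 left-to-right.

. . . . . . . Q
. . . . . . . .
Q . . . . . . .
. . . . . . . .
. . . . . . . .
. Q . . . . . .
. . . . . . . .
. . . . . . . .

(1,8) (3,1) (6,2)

3

(1,8) attacks row 4 at column 8 and diagonals 5.
(3,1) attacks row 4 at column 1 and diagonals 2.
(6,2) attacks row 4 at column 2 and diagonals 4.
Attacked columns: {1, 2, 4, 5, 8}. Safe: {3, 6, 7}.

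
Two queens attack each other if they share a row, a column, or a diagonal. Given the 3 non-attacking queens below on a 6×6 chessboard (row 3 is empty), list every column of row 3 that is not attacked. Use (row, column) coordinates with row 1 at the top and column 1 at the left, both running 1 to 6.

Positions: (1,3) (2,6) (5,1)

columns 2, 4

(1,3) attacks row 3 at column 3 and diagonals 1, 5.
(2,6) attacks row 3 at column 6 and diagonals 5.
(5,1) attacks row 3 at column 1 and diagonals 3.
Attacked columns: {1, 3, 5, 6}. Safe: {2, 4}.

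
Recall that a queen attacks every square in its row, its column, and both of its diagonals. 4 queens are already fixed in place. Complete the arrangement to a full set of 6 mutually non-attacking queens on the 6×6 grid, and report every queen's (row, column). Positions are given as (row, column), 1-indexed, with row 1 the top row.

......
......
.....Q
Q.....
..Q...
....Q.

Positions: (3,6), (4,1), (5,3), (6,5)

Row 1: attacked by (3,6)→{4,6}; (4,1)→{1,4}; (5,3)→{3}; (6,5)→{5}. Safe: 2. Place at column 2.
Row 2: attacked by (1,2)→{1,2,3}; (3,6)→{5,6}; (4,1)→{1,3}; (5,3)→{3,6}; (6,5)→{1,5}. Safe: 4. Place at column 4.
Columns [2, 4, 6, 1, 3, 5], r−c [-1, -2, -3, 3, 2, 1], r+c [3, 6, 9, 5, 8, 11] are all distinct, so no two queens attack.

(1,2) (2,4) (3,6) (4,1) (5,3) (6,5)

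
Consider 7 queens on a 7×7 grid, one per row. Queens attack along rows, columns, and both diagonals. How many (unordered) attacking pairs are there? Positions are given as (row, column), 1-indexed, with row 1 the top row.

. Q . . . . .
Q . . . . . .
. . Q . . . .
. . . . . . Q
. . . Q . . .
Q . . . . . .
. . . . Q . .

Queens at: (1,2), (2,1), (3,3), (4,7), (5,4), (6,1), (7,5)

3

Same column: (2,1)–(6,1) (column 1).
Same diagonal: (1,2)–(2,1) (|1−2| = |2−1| = 1); (2,1)–(5,4) (|2−5| = |1−4| = 3).
Total attacking pairs: 3.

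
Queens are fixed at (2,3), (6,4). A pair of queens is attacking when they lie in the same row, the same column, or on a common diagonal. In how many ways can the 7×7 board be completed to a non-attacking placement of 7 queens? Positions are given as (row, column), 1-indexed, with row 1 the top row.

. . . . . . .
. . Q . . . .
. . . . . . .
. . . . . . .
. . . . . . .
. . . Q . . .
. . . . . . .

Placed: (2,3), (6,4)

2

Branch on row 1: col 1 → 1; col 5 → 0; col 6 → 1; col 7 → 0.
Sum: 1 + 0 + 1 + 0 = 2.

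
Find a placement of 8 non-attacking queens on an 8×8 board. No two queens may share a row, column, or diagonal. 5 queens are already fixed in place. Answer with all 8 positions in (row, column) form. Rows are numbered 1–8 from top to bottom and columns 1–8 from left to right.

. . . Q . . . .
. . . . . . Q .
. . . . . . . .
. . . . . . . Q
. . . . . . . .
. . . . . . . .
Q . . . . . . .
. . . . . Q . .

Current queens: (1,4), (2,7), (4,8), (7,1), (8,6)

(1,4) (2,7) (3,3) (4,8) (5,2) (6,5) (7,1) (8,6)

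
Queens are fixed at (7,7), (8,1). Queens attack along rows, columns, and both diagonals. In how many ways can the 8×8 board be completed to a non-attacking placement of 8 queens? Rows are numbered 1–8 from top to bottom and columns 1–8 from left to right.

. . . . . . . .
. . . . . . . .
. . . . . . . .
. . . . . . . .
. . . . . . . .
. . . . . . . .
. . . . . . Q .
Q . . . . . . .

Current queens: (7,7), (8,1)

2

Branch on row 1: col 2 → 0; col 3 → 2; col 4 → 0; col 5 → 0; col 6 → 0.
Sum: 0 + 2 + 0 + 0 + 0 = 2.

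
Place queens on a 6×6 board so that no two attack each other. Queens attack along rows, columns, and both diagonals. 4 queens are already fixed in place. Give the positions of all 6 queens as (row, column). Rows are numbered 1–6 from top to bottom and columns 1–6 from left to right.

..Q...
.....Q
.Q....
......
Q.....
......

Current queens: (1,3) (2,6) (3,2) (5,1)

(1,3) (2,6) (3,2) (4,5) (5,1) (6,4)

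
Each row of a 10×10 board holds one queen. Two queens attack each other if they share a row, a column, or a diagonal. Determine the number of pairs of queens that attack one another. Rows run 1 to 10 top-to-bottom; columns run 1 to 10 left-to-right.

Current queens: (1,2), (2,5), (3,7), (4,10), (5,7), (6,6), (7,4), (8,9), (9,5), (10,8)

Same column: (2,5)–(9,5) (column 5); (3,7)–(5,7) (column 7).
Same diagonal: (1,2)–(8,9) (|1−8| = |2−9| = 7); (4,10)–(9,5) (|4−9| = |10−5| = 5); (5,7)–(6,6) (|5−6| = |7−6| = 1).
Total attacking pairs: 5.

5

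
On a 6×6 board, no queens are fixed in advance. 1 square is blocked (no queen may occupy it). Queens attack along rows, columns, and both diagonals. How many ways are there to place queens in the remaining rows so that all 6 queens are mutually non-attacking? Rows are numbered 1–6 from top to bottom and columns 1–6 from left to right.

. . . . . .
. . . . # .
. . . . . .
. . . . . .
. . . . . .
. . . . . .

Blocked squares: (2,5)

4

Branch on row 1: col 1 → 0; col 2 → 1; col 3 → 1; col 4 → 1; col 5 → 1; col 6 → 0.
Sum: 0 + 1 + 1 + 1 + 1 + 0 = 4.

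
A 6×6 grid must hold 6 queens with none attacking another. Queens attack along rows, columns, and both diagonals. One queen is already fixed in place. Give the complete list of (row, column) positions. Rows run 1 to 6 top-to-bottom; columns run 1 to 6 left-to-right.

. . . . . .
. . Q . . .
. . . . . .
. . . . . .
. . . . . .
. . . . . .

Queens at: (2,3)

(1,5) (2,3) (3,1) (4,6) (5,4) (6,2)

Row 1: attacked by (2,3)→{2,3,4}. Safe: 1, 5, 6. Place at column 5.
Row 3: attacked by (1,5)→{3,5}; (2,3)→{2,3,4}. Safe: 1, 6. Place at column 1.
Row 4: attacked by (1,5)→{2,5}; (2,3)→{1,3,5}; (3,1)→{1,2}. Safe: 4, 6. Place at column 6.
Row 5: attacked by (1,5)→{1,5}; (2,3)→{3,6}; (3,1)→{1,3}; (4,6)→{5,6}. Safe: 2, 4. Place at column 4.
Row 6: attacked by (1,5)→{5}; (2,3)→{3}; (3,1)→{1,4}; (4,6)→{4,6}; (5,4)→{3,4,5}. Safe: 2. Place at column 2.
Columns [5, 3, 1, 6, 4, 2], r−c [-4, -1, 2, -2, 1, 4], r+c [6, 5, 4, 10, 9, 8] are all distinct, so no two queens attack.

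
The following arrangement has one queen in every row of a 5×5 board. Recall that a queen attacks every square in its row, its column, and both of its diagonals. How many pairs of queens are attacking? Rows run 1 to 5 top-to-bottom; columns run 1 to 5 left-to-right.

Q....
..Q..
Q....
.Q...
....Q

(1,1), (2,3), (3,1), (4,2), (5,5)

Same column: (1,1)–(3,1) (column 1).
Same diagonal: (1,1)–(5,5) (|1−5| = |1−5| = 4); (3,1)–(4,2) (|3−4| = |1−2| = 1).
Total attacking pairs: 3.

3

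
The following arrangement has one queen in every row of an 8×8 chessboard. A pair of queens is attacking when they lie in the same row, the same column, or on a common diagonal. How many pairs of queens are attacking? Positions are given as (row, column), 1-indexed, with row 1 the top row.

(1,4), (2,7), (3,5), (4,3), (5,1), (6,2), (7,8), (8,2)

Same column: (6,2)–(8,2) (column 2).
Same diagonal: (3,5)–(6,2) (|3−6| = |5−2| = 3); (5,1)–(6,2) (|5−6| = |1−2| = 1).
Total attacking pairs: 3.

3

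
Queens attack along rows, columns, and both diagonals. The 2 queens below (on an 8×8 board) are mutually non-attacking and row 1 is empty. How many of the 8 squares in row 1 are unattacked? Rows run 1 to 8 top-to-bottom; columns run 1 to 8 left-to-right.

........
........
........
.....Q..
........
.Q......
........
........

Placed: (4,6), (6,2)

(4,6) attacks row 1 at column 6 and diagonals 3.
(6,2) attacks row 1 at column 2 and diagonals 7.
Attacked columns: {2, 3, 6, 7}. Safe: {1, 4, 5, 8}.

4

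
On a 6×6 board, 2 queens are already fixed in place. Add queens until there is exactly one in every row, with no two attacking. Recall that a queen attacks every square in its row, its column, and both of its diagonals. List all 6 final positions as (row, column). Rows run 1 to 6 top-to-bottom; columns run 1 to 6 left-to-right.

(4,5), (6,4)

Row 1: attacked by (4,5)→{2,5}; (6,4)→{4}. Safe: 1, 3, 6. Place at column 3.
Row 2: attacked by (1,3)→{2,3,4}; (4,5)→{3,5}; (6,4)→{4}. Safe: 1, 6. Place at column 6.
Row 3: attacked by (1,3)→{1,3,5}; (2,6)→{5,6}; (4,5)→{4,5,6}; (6,4)→{1,4}. Safe: 2. Place at column 2.
Row 5: attacked by (1,3)→{3}; (2,6)→{3,6}; (3,2)→{2,4}; (4,5)→{4,5,6}; (6,4)→{3,4,5}. Safe: 1. Place at column 1.
Columns [3, 6, 2, 5, 1, 4], r−c [-2, -4, 1, -1, 4, 2], r+c [4, 8, 5, 9, 6, 10] are all distinct, so no two queens attack.

(1,3) (2,6) (3,2) (4,5) (5,1) (6,4)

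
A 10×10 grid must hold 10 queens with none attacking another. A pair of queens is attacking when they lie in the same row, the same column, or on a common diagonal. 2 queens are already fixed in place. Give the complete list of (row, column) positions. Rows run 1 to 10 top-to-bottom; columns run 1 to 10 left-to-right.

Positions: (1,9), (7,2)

(1,9) (2,5) (3,8) (4,4) (5,1) (6,10) (7,2) (8,6) (9,3) (10,7)

Row 2: attacked by (1,9)→{8,9,10}; (7,2)→{2,7}. Safe: 1, 3, 4, 5, 6. Place at column 5.
Row 3: attacked by (1,9)→{7,9}; (2,5)→{4,5,6}; (7,2)→{2,6}. Safe: 1, 3, 8, 10. Place at column 8.
Row 4: attacked by (1,9)→{6,9}; (2,5)→{3,5,7}; (3,8)→{7,8,9}; (7,2)→{2,5}. Safe: 1, 4, 10. Place at column 4.
Row 5: attacked by (1,9)→{5,9}; (2,5)→{2,5,8}; (3,8)→{6,8,10}; (4,4)→{3,4,5}; (7,2)→{2,4}. Safe: 1, 7. Place at column 1.
Row 6: attacked by (1,9)→{4,9}; (2,5)→{1,5,9}; (3,8)→{5,8}; (4,4)→{2,4,6}; (5,1)→{1,2}; (7,2)→{1,2,3}. Safe: 7, 10. Place at column 10.
Row 8: attacked by (1,9)→{2,9}; (2,5)→{5}; (3,8)→{3,8}; (4,4)→{4,8}; (5,1)→{1,4}; (6,10)→{8,10}; (7,2)→{1,2,3}. Safe: 6, 7. Place at column 6.
Row 9: attacked by (1,9)→{1,9}; (2,5)→{5}; (3,8)→{2,8}; (4,4)→{4,9}; (5,1)→{1,5}; (6,10)→{7,10}; (7,2)→{2,4}; (8,6)→{5,6,7}. Safe: 3. Place at column 3.
Row 10: attacked by (1,9)→{9}; (2,5)→{5}; (3,8)→{1,8}; (4,4)→{4,10}; (5,1)→{1,6}; (6,10)→{6,10}; (7,2)→{2,5}; (8,6)→{4,6,8}; (9,3)→{2,3,4}. Safe: 7. Place at column 7.
Columns [9, 5, 8, 4, 1, 10, 2, 6, 3, 7], r−c [-8, -3, -5, 0, 4, -4, 5, 2, 6, 3], r+c [10, 7, 11, 8, 6, 16, 9, 14, 12, 17] are all distinct, so no two queens attack.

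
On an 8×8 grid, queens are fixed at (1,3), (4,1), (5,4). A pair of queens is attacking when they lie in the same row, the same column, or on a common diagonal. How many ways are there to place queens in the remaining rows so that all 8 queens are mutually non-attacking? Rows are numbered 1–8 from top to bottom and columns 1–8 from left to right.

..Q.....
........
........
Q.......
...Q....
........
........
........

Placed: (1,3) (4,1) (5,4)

2

Branch on row 2: col 5 → 1; col 6 → 1; col 8 → 0.
Sum: 1 + 1 + 0 = 2.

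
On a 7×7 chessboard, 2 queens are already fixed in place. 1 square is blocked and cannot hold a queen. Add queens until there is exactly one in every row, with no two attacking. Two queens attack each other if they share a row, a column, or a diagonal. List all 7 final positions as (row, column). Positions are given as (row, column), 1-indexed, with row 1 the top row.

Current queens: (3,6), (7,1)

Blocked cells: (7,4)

(1,5) (2,2) (3,6) (4,3) (5,7) (6,4) (7,1)

Row 1: attacked by (3,6)→{4,6}; (7,1)→{1,7}. Safe: 2, 3, 5. Place at column 5.
Row 2: attacked by (1,5)→{4,5,6}; (3,6)→{5,6,7}; (7,1)→{1,6}. Safe: 2, 3. Place at column 2.
Row 4: attacked by (1,5)→{2,5}; (2,2)→{2,4}; (3,6)→{5,6,7}; (7,1)→{1,4}. Safe: 3. Place at column 3.
Row 5: attacked by (1,5)→{1,5}; (2,2)→{2,5}; (3,6)→{4,6}; (4,3)→{2,3,4}; (7,1)→{1,3}. Safe: 7. Place at column 7.
Row 6: attacked by (1,5)→{5}; (2,2)→{2,6}; (3,6)→{3,6}; (4,3)→{1,3,5}; (5,7)→{6,7}; (7,1)→{1,2}. Safe: 4. Place at column 4.
Columns [5, 2, 6, 3, 7, 4, 1], r−c [-4, 0, -3, 1, -2, 2, 6], r+c [6, 4, 9, 7, 12, 10, 8] are all distinct, so no two queens attack.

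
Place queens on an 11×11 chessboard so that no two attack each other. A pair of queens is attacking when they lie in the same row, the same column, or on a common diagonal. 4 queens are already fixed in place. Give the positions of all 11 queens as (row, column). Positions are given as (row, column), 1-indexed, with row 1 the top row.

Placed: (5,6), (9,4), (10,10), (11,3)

Row 1: attacked by (5,6)→{2,6,10}; (9,4)→{4}; (10,10)→{1,10}; (11,3)→{3}. Safe: 5, 7, 8, 9, 11. Place at column 7.
Row 2: attacked by (1,7)→{6,7,8}; (5,6)→{3,6,9}; (9,4)→{4,11}; (10,10)→{2,10}; (11,3)→{3}. Safe: 1, 5. Place at column 5.
Row 3: attacked by (1,7)→{5,7,9}; (2,5)→{4,5,6}; (5,6)→{4,6,8}; (9,4)→{4,10}; (10,10)→{3,10}; (11,3)→{3,11}. Safe: 1, 2. Place at column 2.
Row 4: attacked by (1,7)→{4,7,10}; (2,5)→{3,5,7}; (3,2)→{1,2,3}; (5,6)→{5,6,7}; (9,4)→{4,9}; (10,10)→{4,10}; (11,3)→{3,10}. Safe: 8, 11. Place at column 8.
Row 6: attacked by (1,7)→{2,7}; (2,5)→{1,5,9}; (3,2)→{2,5}; (4,8)→{6,8,10}; (5,6)→{5,6,7}; (9,4)→{1,4,7}; (10,10)→{6,10}; (11,3)→{3,8}. Safe: 11. Place at column 11.
Row 7: attacked by (1,7)→{1,7}; (2,5)→{5,10}; (3,2)→{2,6}; (4,8)→{5,8,11}; (5,6)→{4,6,8}; (6,11)→{10,11}; (9,4)→{2,4,6}; (10,10)→{7,10}; (11,3)→{3,7}. Safe: 9. Place at column 9.
Row 8: attacked by (1,7)→{7}; (2,5)→{5,11}; (3,2)→{2,7}; (4,8)→{4,8}; (5,6)→{3,6,9}; (6,11)→{9,11}; (7,9)→{8,9,10}; (9,4)→{3,4,5}; (10,10)→{8,10}; (11,3)→{3,6}. Safe: 1. Place at column 1.
Columns [7, 5, 2, 8, 6, 11, 9, 1, 4, 10, 3], r−c [-6, -3, 1, -4, -1, -5, -2, 7, 5, 0, 8], r+c [8, 7, 5, 12, 11, 17, 16, 9, 13, 20, 14] are all distinct, so no two queens attack.

(1,7) (2,5) (3,2) (4,8) (5,6) (6,11) (7,9) (8,1) (9,4) (10,10) (11,3)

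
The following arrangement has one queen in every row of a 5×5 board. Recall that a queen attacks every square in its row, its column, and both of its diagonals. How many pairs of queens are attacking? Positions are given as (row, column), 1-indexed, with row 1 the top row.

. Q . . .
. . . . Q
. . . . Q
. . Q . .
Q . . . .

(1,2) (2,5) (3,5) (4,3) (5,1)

2

Same column: (2,5)–(3,5) (column 5).
Same diagonal: (2,5)–(4,3) (|2−4| = |5−3| = 2).
Total attacking pairs: 2.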